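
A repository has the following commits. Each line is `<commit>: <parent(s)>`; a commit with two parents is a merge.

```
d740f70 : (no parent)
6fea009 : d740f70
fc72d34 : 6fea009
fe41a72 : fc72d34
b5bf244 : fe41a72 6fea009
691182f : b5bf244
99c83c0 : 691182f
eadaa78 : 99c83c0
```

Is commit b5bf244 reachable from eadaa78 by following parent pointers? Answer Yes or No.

Yes

Ancestors of eadaa78 (commits reachable by following parents): {691182f, 6fea009, 99c83c0, b5bf244, d740f70, eadaa78, fc72d34, fe41a72}.
b5bf244 is in that set, so it is an ancestor of eadaa78.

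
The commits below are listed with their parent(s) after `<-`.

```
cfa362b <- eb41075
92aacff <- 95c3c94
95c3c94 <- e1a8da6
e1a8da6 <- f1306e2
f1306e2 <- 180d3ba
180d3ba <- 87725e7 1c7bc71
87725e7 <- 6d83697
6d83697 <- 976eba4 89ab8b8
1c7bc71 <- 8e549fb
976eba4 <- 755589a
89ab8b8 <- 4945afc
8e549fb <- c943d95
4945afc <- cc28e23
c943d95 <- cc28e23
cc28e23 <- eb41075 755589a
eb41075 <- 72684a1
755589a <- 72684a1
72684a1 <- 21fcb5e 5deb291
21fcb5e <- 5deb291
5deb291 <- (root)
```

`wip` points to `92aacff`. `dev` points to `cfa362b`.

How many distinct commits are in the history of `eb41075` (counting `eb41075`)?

4

Walking parent pointers from eb41075: reachable set = {21fcb5e, 5deb291, 72684a1, eb41075}.
That is 4 commits.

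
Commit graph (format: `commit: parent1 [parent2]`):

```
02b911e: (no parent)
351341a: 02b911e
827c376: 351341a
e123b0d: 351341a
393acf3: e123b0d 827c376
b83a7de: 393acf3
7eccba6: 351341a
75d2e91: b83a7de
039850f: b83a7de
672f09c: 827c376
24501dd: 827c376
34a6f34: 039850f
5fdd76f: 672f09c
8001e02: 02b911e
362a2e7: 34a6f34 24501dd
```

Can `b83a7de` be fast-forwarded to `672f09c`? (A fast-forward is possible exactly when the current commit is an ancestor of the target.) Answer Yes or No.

A fast-forward from b83a7de to 672f09c is possible iff b83a7de is an ancestor of 672f09c.
Ancestors of 672f09c: {02b911e, 351341a, 672f09c, 827c376}.
b83a7de is not among them, so fast-forward is not possible.

No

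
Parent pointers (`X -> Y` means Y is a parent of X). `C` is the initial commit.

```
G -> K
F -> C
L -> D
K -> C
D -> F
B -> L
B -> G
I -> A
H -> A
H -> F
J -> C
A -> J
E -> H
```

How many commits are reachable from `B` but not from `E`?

Reachable from B: {B, C, D, F, G, K, L}.
Reachable from E: {A, C, E, F, H, J}.
In B's history but not E's: {B, D, G, K, L} — 5 commits.

5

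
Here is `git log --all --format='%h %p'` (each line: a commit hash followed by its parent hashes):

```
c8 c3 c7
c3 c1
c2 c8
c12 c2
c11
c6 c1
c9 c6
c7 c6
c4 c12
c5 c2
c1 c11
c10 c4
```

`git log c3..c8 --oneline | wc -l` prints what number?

Reachable from c8: {c1, c11, c3, c6, c7, c8}.
Reachable from c3: {c1, c11, c3}.
In c8's history but not c3's: {c6, c7, c8} — 3 commits.

3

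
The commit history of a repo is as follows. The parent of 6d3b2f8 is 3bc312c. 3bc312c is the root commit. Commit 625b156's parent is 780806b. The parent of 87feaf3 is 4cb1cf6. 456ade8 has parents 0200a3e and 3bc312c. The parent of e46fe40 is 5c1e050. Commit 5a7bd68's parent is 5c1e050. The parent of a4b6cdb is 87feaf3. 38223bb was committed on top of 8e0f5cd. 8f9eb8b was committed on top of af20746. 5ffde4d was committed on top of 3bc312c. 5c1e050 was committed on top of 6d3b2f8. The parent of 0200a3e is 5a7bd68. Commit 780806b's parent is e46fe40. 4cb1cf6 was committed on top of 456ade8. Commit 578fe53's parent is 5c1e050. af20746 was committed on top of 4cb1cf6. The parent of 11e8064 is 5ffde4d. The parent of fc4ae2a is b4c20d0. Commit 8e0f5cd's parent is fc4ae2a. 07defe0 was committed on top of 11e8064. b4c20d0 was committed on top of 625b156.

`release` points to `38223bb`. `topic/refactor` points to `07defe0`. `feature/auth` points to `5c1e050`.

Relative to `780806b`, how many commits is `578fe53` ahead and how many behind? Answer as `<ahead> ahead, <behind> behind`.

1 ahead, 2 behind

Reachable from 578fe53: {3bc312c, 578fe53, 5c1e050, 6d3b2f8}.
Reachable from 780806b: {3bc312c, 5c1e050, 6d3b2f8, 780806b, e46fe40}.
Only in 578fe53's history (ahead): {578fe53} — 1.
Only in 780806b's history (behind): {780806b, e46fe40} — 2.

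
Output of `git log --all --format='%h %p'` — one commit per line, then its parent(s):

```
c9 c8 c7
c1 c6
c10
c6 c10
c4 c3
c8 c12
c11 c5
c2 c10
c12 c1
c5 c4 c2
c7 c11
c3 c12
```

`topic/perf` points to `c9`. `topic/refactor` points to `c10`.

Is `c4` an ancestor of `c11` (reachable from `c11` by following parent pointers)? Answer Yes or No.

Ancestors of c11 (commits reachable by following parents): {c1, c10, c11, c12, c2, c3, c4, c5, c6}.
c4 is in that set, so it is an ancestor of c11.

Yes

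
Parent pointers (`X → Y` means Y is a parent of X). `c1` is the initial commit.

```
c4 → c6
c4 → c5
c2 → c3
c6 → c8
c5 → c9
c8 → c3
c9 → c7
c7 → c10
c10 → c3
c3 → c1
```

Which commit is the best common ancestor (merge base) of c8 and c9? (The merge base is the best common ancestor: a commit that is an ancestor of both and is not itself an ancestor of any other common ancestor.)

c3

Ancestors of c8: {c1, c3, c8}.
Ancestors of c9: {c1, c10, c3, c7, c9}.
Common ancestors: {c1, c3}.
Among these, c3 is not an ancestor of any other common ancestor — it is the merge base.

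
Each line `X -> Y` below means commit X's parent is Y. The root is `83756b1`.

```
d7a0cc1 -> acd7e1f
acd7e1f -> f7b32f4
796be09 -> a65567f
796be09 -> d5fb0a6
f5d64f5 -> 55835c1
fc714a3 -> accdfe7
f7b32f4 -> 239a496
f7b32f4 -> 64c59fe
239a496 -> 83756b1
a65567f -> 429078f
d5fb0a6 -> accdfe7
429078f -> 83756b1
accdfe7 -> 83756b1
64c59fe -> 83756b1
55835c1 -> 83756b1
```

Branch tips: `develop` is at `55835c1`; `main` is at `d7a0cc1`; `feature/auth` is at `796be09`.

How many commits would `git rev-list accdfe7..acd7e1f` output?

4

Reachable from acd7e1f: {239a496, 64c59fe, 83756b1, acd7e1f, f7b32f4}.
Reachable from accdfe7: {83756b1, accdfe7}.
In acd7e1f's history but not accdfe7's: {239a496, 64c59fe, acd7e1f, f7b32f4} — 4 commits.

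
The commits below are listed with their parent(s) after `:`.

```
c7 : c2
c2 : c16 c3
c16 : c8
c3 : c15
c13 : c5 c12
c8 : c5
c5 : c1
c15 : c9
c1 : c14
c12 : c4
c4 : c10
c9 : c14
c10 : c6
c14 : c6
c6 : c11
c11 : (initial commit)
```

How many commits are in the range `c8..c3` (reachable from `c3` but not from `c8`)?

3

Reachable from c3: {c11, c14, c15, c3, c6, c9}.
Reachable from c8: {c1, c11, c14, c5, c6, c8}.
In c3's history but not c8's: {c15, c3, c9} — 3 commits.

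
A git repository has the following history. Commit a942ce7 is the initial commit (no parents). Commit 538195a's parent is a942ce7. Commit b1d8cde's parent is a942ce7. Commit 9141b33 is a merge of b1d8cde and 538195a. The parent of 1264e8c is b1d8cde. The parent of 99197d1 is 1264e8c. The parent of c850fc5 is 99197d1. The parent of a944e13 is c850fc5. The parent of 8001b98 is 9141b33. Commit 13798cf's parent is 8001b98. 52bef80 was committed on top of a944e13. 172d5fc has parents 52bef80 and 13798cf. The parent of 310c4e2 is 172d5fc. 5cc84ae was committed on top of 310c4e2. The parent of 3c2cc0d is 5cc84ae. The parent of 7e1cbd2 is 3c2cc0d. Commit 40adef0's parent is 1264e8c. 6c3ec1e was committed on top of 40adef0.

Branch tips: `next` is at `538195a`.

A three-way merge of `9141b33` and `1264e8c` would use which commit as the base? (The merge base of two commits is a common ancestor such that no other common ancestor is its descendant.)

Ancestors of 9141b33: {538195a, 9141b33, a942ce7, b1d8cde}.
Ancestors of 1264e8c: {1264e8c, a942ce7, b1d8cde}.
Common ancestors: {a942ce7, b1d8cde}.
Among these, b1d8cde is not an ancestor of any other common ancestor — it is the merge base.

b1d8cde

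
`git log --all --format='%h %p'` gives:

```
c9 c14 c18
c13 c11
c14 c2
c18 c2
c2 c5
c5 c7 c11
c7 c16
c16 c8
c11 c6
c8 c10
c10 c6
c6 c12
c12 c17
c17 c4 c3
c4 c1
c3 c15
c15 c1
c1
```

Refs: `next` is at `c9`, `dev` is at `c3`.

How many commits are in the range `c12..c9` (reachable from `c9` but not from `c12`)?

11

Reachable from c9: {c1, c10, c11, c12, c14, c15, c16, c17, c18, c2, c3, c4, c5, c6, c7, c8, c9}.
Reachable from c12: {c1, c12, c15, c17, c3, c4}.
In c9's history but not c12's: {c10, c11, c14, c16, c18, c2, c5, c6, c7, c8, c9} — 11 commits.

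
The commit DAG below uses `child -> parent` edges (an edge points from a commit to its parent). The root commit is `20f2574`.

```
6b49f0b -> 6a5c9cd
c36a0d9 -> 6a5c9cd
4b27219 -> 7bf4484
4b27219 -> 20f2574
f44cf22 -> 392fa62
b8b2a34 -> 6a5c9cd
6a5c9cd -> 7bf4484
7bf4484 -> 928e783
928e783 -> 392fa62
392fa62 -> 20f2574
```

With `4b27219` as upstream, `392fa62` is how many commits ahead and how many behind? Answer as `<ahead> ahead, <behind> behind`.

0 ahead, 3 behind

Reachable from 392fa62: {20f2574, 392fa62}.
Reachable from 4b27219: {20f2574, 392fa62, 4b27219, 7bf4484, 928e783}.
Only in 392fa62's history (ahead): {} — 0.
Only in 4b27219's history (behind): {4b27219, 7bf4484, 928e783} — 3.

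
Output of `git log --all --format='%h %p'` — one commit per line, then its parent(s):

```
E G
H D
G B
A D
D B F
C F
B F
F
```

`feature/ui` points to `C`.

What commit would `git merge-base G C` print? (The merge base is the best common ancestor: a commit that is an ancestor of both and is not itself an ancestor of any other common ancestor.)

F

Ancestors of G: {B, F, G}.
Ancestors of C: {C, F}.
Common ancestors: {F}.
The only common ancestor is F, so it is the merge base.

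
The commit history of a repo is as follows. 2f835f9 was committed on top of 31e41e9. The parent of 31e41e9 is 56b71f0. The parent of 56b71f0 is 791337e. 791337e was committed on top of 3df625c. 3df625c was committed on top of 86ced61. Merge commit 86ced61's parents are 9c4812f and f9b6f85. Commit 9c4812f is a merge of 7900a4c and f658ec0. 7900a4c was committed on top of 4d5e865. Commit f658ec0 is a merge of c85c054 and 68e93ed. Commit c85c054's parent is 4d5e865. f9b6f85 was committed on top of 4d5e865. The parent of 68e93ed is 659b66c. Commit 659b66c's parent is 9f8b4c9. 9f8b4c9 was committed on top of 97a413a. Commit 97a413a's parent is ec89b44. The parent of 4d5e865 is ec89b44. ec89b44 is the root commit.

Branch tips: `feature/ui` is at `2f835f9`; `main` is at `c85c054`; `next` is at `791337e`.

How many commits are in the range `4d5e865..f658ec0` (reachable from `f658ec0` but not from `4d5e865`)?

Reachable from f658ec0: {4d5e865, 659b66c, 68e93ed, 97a413a, 9f8b4c9, c85c054, ec89b44, f658ec0}.
Reachable from 4d5e865: {4d5e865, ec89b44}.
In f658ec0's history but not 4d5e865's: {659b66c, 68e93ed, 97a413a, 9f8b4c9, c85c054, f658ec0} — 6 commits.

6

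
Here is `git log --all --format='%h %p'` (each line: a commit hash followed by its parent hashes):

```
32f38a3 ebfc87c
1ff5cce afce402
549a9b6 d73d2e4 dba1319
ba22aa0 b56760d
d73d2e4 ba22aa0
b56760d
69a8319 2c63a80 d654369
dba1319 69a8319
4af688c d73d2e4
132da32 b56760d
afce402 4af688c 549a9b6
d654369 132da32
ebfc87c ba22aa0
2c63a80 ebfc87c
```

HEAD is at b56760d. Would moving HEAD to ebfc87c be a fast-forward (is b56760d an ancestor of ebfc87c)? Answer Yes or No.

A fast-forward from b56760d to ebfc87c is possible iff b56760d is an ancestor of ebfc87c.
Ancestors of ebfc87c: {b56760d, ba22aa0, ebfc87c}.
b56760d is among them, so fast-forward is possible.

Yes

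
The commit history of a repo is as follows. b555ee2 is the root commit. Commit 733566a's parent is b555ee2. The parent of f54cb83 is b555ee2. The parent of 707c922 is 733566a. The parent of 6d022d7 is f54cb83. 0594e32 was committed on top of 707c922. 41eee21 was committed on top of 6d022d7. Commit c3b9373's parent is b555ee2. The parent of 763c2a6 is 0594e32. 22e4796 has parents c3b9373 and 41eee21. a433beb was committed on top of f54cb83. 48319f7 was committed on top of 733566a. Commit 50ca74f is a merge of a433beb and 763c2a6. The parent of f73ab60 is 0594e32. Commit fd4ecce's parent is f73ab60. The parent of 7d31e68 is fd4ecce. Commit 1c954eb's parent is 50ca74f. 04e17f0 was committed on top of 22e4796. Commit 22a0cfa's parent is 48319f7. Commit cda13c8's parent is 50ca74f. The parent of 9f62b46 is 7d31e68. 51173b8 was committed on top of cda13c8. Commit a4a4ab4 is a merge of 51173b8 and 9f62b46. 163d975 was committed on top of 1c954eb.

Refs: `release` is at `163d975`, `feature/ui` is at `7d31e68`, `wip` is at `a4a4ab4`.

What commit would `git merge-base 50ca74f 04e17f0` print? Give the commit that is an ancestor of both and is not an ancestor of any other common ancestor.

Ancestors of 50ca74f: {0594e32, 50ca74f, 707c922, 733566a, 763c2a6, a433beb, b555ee2, f54cb83}.
Ancestors of 04e17f0: {04e17f0, 22e4796, 41eee21, 6d022d7, b555ee2, c3b9373, f54cb83}.
Common ancestors: {b555ee2, f54cb83}.
Among these, f54cb83 is not an ancestor of any other common ancestor — it is the merge base.

f54cb83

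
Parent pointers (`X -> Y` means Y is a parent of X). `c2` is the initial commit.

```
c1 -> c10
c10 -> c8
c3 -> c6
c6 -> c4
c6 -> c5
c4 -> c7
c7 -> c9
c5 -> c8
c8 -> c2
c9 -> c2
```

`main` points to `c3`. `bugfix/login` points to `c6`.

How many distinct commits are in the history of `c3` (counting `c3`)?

8

Walking parent pointers from c3: reachable set = {c2, c3, c4, c5, c6, c7, c8, c9}.
That is 8 commits.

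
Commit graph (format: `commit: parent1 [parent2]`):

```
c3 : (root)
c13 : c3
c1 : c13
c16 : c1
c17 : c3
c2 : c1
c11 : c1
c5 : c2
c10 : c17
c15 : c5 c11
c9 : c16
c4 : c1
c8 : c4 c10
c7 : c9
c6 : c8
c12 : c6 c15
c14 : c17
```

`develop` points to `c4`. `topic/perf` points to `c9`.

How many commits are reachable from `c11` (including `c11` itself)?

Walking parent pointers from c11: reachable set = {c1, c11, c13, c3}.
That is 4 commits.

4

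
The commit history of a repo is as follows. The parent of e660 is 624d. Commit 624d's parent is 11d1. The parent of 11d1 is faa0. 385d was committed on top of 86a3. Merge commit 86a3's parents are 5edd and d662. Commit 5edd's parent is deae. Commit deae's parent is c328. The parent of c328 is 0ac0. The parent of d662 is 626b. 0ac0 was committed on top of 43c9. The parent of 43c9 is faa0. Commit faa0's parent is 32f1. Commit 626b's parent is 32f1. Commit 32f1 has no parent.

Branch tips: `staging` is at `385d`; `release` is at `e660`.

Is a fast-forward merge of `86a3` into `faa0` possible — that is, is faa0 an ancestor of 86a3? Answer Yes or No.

Yes

A fast-forward from faa0 to 86a3 is possible iff faa0 is an ancestor of 86a3.
Ancestors of 86a3: {0ac0, 32f1, 43c9, 5edd, 626b, 86a3, c328, d662, deae, faa0}.
faa0 is among them, so fast-forward is possible.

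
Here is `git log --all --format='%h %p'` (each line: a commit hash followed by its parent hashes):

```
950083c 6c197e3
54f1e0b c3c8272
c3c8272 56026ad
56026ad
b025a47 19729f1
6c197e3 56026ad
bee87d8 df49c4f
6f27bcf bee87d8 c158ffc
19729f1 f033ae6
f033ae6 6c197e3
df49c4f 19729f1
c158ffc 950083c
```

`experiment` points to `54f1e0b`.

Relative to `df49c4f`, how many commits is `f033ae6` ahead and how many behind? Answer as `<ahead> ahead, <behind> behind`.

0 ahead, 2 behind

Reachable from f033ae6: {56026ad, 6c197e3, f033ae6}.
Reachable from df49c4f: {19729f1, 56026ad, 6c197e3, df49c4f, f033ae6}.
Only in f033ae6's history (ahead): {} — 0.
Only in df49c4f's history (behind): {19729f1, df49c4f} — 2.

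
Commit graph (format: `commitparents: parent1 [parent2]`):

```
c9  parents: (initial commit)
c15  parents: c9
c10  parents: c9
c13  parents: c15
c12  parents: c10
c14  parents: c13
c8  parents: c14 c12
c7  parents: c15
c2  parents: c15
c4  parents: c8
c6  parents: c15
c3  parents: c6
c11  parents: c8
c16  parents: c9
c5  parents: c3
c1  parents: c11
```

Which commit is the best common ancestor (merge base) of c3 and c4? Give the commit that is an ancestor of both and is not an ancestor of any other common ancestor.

Ancestors of c3: {c15, c3, c6, c9}.
Ancestors of c4: {c10, c12, c13, c14, c15, c4, c8, c9}.
Common ancestors: {c15, c9}.
Among these, c15 is not an ancestor of any other common ancestor — it is the merge base.

c15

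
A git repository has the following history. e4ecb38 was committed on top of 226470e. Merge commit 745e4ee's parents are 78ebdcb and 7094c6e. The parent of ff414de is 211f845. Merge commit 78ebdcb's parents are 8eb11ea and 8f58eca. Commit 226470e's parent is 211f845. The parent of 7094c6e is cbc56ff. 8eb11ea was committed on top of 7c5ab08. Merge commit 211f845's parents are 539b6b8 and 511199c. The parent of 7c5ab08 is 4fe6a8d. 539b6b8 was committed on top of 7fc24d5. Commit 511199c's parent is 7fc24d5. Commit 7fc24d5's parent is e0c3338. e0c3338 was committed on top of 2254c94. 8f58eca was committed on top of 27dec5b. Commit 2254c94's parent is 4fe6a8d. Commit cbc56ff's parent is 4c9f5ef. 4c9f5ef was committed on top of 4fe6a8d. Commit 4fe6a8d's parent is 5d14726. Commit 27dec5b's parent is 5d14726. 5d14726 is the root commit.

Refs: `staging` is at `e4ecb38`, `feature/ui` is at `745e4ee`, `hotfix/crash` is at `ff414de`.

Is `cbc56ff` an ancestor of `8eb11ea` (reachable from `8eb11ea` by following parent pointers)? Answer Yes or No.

Ancestors of 8eb11ea: {4fe6a8d, 5d14726, 7c5ab08, 8eb11ea}.
cbc56ff is not in that set, so it is not an ancestor of 8eb11ea.

No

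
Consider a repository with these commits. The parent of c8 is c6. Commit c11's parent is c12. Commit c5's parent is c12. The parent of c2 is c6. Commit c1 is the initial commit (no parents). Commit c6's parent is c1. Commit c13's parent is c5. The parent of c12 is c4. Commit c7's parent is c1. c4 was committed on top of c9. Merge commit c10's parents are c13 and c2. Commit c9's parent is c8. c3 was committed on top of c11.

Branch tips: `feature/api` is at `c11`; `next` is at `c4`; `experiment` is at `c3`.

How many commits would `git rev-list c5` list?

7

Walking parent pointers from c5: reachable set = {c1, c12, c4, c5, c6, c8, c9}.
That is 7 commits.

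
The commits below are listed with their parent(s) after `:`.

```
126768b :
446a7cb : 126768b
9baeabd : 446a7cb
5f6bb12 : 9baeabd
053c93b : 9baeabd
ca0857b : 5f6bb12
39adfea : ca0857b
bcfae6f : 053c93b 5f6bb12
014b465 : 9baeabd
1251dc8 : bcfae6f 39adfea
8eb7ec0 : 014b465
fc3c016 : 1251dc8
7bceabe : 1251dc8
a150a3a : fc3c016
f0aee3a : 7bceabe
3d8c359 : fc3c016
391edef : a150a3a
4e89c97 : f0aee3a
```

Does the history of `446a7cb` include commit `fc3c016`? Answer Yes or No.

No

Ancestors of 446a7cb: {126768b, 446a7cb}.
fc3c016 is not in that set, so it is not an ancestor of 446a7cb.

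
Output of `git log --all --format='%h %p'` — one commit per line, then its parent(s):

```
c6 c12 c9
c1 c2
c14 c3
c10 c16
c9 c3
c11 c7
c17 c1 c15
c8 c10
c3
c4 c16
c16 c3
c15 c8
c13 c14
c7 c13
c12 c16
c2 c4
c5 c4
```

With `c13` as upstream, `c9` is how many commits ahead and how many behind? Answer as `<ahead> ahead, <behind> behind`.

1 ahead, 2 behind

Reachable from c9: {c3, c9}.
Reachable from c13: {c13, c14, c3}.
Only in c9's history (ahead): {c9} — 1.
Only in c13's history (behind): {c13, c14} — 2.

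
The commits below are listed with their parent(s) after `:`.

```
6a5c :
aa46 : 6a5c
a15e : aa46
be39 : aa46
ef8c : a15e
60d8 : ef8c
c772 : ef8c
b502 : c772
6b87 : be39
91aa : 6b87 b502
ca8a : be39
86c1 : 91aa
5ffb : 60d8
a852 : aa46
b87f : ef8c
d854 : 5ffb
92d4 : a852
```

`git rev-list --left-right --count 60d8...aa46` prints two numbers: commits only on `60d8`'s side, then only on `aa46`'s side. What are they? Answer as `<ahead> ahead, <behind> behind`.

Reachable from 60d8: {60d8, 6a5c, a15e, aa46, ef8c}.
Reachable from aa46: {6a5c, aa46}.
Only in 60d8's history (ahead): {60d8, a15e, ef8c} — 3.
Only in aa46's history (behind): {} — 0.

3 ahead, 0 behind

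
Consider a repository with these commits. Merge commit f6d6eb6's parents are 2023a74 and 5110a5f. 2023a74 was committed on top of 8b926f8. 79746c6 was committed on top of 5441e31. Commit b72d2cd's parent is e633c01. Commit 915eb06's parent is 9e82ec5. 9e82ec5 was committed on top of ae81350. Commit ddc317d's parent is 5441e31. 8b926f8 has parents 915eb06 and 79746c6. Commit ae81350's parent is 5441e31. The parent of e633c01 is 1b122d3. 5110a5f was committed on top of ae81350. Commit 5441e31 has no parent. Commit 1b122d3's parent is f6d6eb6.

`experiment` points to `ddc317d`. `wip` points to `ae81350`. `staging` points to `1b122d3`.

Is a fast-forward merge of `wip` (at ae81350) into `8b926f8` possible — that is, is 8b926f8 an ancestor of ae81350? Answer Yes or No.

A fast-forward from 8b926f8 to ae81350 is possible iff 8b926f8 is an ancestor of ae81350.
Ancestors of ae81350: {5441e31, ae81350}.
8b926f8 is not among them, so fast-forward is not possible.

No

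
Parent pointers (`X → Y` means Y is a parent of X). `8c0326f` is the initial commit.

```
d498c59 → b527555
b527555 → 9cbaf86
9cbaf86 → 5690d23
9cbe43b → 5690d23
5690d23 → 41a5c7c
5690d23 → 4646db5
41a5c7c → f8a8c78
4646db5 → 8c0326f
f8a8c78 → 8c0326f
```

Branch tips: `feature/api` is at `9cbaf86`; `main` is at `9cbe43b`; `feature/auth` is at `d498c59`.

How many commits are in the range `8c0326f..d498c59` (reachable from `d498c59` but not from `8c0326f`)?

7

Reachable from d498c59: {41a5c7c, 4646db5, 5690d23, 8c0326f, 9cbaf86, b527555, d498c59, f8a8c78}.
Reachable from 8c0326f: {8c0326f}.
In d498c59's history but not 8c0326f's: {41a5c7c, 4646db5, 5690d23, 9cbaf86, b527555, d498c59, f8a8c78} — 7 commits.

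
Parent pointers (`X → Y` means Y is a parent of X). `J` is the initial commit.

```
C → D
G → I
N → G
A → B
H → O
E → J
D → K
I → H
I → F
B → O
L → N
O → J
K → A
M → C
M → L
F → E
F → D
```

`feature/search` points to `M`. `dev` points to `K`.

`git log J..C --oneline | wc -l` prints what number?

Reachable from C: {A, B, C, D, J, K, O}.
Reachable from J: {J}.
In C's history but not J's: {A, B, C, D, K, O} — 6 commits.

6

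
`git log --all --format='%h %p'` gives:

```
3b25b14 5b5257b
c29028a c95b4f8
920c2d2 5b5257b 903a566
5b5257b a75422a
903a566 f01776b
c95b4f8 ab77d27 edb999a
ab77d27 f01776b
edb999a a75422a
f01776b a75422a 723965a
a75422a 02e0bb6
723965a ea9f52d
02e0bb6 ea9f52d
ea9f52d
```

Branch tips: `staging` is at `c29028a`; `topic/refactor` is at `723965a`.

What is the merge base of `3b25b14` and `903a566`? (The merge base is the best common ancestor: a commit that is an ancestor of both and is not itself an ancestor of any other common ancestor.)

a75422a

Ancestors of 3b25b14: {02e0bb6, 3b25b14, 5b5257b, a75422a, ea9f52d}.
Ancestors of 903a566: {02e0bb6, 723965a, 903a566, a75422a, ea9f52d, f01776b}.
Common ancestors: {02e0bb6, a75422a, ea9f52d}.
Among these, a75422a is not an ancestor of any other common ancestor — it is the merge base.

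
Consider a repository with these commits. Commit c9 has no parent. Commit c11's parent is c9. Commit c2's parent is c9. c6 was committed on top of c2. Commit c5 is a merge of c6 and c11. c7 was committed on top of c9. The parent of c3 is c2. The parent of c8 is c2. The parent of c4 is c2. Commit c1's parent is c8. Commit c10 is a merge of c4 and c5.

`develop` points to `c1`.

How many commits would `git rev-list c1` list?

Walking parent pointers from c1: reachable set = {c1, c2, c8, c9}.
That is 4 commits.

4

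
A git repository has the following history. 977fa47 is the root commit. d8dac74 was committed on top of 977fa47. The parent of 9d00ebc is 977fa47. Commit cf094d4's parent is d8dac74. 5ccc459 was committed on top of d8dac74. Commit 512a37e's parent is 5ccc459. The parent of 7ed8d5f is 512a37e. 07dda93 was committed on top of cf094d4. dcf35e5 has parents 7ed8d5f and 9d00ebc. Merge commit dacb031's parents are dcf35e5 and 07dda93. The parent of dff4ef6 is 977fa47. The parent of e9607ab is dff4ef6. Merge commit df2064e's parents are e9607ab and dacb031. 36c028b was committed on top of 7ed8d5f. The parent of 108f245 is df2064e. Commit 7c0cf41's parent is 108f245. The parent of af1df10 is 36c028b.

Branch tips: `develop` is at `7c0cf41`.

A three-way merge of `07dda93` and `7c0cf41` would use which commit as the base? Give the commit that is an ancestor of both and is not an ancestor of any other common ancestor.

07dda93

Ancestors of 07dda93: {07dda93, 977fa47, cf094d4, d8dac74}.
Ancestors of 7c0cf41: {07dda93, 108f245, 512a37e, 5ccc459, 7c0cf41, 7ed8d5f, 977fa47, 9d00ebc, cf094d4, d8dac74, dacb031, dcf35e5, df2064e, dff4ef6, e9607ab}.
Common ancestors: {07dda93, 977fa47, cf094d4, d8dac74}.
Among these, 07dda93 is not an ancestor of any other common ancestor — it is the merge base.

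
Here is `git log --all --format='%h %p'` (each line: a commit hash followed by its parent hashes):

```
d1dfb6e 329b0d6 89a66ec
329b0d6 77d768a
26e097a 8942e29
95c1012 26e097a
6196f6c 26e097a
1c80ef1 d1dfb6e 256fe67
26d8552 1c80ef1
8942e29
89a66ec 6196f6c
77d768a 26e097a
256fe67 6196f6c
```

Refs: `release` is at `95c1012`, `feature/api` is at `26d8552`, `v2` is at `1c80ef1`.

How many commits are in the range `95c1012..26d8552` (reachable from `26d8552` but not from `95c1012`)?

8

Reachable from 26d8552: {1c80ef1, 256fe67, 26d8552, 26e097a, 329b0d6, 6196f6c, 77d768a, 8942e29, 89a66ec, d1dfb6e}.
Reachable from 95c1012: {26e097a, 8942e29, 95c1012}.
In 26d8552's history but not 95c1012's: {1c80ef1, 256fe67, 26d8552, 329b0d6, 6196f6c, 77d768a, 89a66ec, d1dfb6e} — 8 commits.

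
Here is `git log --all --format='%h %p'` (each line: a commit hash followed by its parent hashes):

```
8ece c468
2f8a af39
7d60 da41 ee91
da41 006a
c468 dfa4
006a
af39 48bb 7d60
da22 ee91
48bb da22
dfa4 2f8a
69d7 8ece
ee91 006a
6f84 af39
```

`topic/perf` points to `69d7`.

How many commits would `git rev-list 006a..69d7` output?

Reachable from 69d7: {006a, 2f8a, 48bb, 69d7, 7d60, 8ece, af39, c468, da22, da41, dfa4, ee91}.
Reachable from 006a: {006a}.
In 69d7's history but not 006a's: {2f8a, 48bb, 69d7, 7d60, 8ece, af39, c468, da22, da41, dfa4, ee91} — 11 commits.

11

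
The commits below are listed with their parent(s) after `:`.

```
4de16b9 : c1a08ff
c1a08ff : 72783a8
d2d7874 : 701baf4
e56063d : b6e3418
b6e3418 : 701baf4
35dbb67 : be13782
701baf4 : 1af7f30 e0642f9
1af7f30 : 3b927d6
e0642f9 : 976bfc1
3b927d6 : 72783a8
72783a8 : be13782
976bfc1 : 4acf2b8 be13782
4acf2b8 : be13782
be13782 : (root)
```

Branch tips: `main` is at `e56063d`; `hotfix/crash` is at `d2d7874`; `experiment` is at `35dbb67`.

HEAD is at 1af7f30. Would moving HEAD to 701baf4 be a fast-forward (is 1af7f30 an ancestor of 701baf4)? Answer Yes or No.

Yes

A fast-forward from 1af7f30 to 701baf4 is possible iff 1af7f30 is an ancestor of 701baf4.
Ancestors of 701baf4: {1af7f30, 3b927d6, 4acf2b8, 701baf4, 72783a8, 976bfc1, be13782, e0642f9}.
1af7f30 is among them, so fast-forward is possible.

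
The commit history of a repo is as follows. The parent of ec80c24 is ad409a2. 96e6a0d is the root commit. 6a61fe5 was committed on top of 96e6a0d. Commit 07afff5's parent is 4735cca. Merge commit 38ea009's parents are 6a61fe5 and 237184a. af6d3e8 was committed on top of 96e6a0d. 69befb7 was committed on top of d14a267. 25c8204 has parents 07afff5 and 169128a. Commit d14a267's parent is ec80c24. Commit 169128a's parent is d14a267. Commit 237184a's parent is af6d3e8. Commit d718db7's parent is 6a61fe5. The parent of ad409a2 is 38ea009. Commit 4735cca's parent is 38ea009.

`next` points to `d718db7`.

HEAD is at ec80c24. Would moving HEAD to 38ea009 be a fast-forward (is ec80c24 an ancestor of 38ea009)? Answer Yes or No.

A fast-forward from ec80c24 to 38ea009 is possible iff ec80c24 is an ancestor of 38ea009.
Ancestors of 38ea009: {237184a, 38ea009, 6a61fe5, 96e6a0d, af6d3e8}.
ec80c24 is not among them, so fast-forward is not possible.

No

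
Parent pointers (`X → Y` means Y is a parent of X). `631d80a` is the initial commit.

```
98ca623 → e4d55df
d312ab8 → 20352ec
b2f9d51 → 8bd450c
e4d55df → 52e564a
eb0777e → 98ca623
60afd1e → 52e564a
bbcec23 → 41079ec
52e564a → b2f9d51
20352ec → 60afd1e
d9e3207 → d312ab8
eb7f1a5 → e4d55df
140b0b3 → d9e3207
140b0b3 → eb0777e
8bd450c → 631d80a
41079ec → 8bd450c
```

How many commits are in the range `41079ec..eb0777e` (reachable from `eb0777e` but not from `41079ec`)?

Reachable from eb0777e: {52e564a, 631d80a, 8bd450c, 98ca623, b2f9d51, e4d55df, eb0777e}.
Reachable from 41079ec: {41079ec, 631d80a, 8bd450c}.
In eb0777e's history but not 41079ec's: {52e564a, 98ca623, b2f9d51, e4d55df, eb0777e} — 5 commits.

5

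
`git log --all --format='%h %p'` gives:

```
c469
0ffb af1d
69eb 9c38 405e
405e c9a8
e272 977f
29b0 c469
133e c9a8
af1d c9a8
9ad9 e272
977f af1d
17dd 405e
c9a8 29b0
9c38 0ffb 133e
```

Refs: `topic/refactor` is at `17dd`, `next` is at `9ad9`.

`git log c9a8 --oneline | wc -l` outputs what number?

Walking parent pointers from c9a8: reachable set = {29b0, c469, c9a8}.
That is 3 commits.

3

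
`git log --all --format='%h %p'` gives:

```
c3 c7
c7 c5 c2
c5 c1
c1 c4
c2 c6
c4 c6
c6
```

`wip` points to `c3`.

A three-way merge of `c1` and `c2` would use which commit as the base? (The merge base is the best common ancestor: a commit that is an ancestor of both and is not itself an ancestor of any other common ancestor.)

Ancestors of c1: {c1, c4, c6}.
Ancestors of c2: {c2, c6}.
Common ancestors: {c6}.
The only common ancestor is c6, so it is the merge base.

c6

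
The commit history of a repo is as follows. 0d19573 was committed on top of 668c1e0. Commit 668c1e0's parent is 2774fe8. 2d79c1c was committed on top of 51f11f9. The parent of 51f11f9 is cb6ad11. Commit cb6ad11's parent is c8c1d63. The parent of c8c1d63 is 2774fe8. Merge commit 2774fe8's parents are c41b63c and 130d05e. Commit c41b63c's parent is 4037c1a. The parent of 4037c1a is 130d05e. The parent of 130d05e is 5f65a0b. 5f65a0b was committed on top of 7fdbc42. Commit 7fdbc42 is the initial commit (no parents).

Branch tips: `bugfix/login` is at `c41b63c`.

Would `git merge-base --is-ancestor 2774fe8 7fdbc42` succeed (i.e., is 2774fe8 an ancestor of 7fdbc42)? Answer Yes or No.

No

Ancestors of 7fdbc42: {7fdbc42}.
2774fe8 is not in that set, so it is not an ancestor of 7fdbc42.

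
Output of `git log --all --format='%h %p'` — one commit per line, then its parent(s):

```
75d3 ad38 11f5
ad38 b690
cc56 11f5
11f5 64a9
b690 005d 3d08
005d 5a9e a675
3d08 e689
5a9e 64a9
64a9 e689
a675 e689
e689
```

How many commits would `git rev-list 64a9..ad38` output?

6

Reachable from ad38: {005d, 3d08, 5a9e, 64a9, a675, ad38, b690, e689}.
Reachable from 64a9: {64a9, e689}.
In ad38's history but not 64a9's: {005d, 3d08, 5a9e, a675, ad38, b690} — 6 commits.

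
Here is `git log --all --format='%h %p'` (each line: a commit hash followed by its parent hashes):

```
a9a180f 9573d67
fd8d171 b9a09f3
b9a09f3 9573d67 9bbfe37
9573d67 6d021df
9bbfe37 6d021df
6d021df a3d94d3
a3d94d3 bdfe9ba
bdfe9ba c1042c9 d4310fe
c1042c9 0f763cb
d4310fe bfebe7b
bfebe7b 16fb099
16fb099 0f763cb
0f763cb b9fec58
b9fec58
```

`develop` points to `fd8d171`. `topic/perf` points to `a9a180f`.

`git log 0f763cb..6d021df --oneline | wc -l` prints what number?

7

Reachable from 6d021df: {0f763cb, 16fb099, 6d021df, a3d94d3, b9fec58, bdfe9ba, bfebe7b, c1042c9, d4310fe}.
Reachable from 0f763cb: {0f763cb, b9fec58}.
In 6d021df's history but not 0f763cb's: {16fb099, 6d021df, a3d94d3, bdfe9ba, bfebe7b, c1042c9, d4310fe} — 7 commits.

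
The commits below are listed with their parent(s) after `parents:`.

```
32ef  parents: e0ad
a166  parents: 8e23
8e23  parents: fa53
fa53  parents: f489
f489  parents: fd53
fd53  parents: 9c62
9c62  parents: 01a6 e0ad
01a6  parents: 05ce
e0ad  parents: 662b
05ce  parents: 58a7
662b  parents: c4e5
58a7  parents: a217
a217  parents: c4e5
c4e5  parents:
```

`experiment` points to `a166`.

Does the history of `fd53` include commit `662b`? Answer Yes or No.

Yes

Ancestors of fd53 (commits reachable by following parents): {01a6, 05ce, 58a7, 662b, 9c62, a217, c4e5, e0ad, fd53}.
662b is in that set, so it is an ancestor of fd53.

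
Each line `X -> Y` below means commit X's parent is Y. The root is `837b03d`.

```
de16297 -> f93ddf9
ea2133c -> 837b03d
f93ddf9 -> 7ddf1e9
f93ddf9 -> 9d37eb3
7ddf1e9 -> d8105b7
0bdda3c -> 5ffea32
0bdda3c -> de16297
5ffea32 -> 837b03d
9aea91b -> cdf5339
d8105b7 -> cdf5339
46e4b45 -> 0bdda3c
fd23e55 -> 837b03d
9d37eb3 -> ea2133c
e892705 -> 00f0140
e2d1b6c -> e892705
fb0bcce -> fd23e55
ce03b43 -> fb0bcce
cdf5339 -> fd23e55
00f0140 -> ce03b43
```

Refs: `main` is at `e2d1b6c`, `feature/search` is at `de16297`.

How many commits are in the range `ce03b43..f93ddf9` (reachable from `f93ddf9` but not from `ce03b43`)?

Reachable from f93ddf9: {7ddf1e9, 837b03d, 9d37eb3, cdf5339, d8105b7, ea2133c, f93ddf9, fd23e55}.
Reachable from ce03b43: {837b03d, ce03b43, fb0bcce, fd23e55}.
In f93ddf9's history but not ce03b43's: {7ddf1e9, 9d37eb3, cdf5339, d8105b7, ea2133c, f93ddf9} — 6 commits.

6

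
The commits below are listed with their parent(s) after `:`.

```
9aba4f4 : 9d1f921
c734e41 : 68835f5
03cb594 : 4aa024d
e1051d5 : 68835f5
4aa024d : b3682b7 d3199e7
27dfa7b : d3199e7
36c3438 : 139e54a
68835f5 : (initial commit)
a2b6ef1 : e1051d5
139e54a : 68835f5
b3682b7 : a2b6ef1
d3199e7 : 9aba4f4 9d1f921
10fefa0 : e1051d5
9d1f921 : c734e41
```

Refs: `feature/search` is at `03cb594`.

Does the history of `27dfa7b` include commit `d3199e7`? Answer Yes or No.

Ancestors of 27dfa7b (commits reachable by following parents): {27dfa7b, 68835f5, 9aba4f4, 9d1f921, c734e41, d3199e7}.
d3199e7 is in that set, so it is an ancestor of 27dfa7b.

Yes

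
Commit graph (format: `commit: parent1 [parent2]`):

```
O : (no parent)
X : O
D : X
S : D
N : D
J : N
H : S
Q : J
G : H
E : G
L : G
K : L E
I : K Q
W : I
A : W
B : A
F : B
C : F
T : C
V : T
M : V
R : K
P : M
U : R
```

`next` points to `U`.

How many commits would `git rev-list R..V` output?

11

Reachable from V: {A, B, C, D, E, F, G, H, I, J, K, L, N, O, Q, S, T, V, W, X}.
Reachable from R: {D, E, G, H, K, L, O, R, S, X}.
In V's history but not R's: {A, B, C, F, I, J, N, Q, T, V, W} — 11 commits.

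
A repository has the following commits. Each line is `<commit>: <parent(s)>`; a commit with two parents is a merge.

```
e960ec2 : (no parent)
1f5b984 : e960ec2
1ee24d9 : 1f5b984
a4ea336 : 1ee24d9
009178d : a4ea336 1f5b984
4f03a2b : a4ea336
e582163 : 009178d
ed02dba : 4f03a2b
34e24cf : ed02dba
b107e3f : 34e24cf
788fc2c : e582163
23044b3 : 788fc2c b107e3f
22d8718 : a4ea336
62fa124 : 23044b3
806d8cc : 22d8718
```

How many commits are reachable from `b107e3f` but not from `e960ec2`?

Reachable from b107e3f: {1ee24d9, 1f5b984, 34e24cf, 4f03a2b, a4ea336, b107e3f, e960ec2, ed02dba}.
Reachable from e960ec2: {e960ec2}.
In b107e3f's history but not e960ec2's: {1ee24d9, 1f5b984, 34e24cf, 4f03a2b, a4ea336, b107e3f, ed02dba} — 7 commits.

7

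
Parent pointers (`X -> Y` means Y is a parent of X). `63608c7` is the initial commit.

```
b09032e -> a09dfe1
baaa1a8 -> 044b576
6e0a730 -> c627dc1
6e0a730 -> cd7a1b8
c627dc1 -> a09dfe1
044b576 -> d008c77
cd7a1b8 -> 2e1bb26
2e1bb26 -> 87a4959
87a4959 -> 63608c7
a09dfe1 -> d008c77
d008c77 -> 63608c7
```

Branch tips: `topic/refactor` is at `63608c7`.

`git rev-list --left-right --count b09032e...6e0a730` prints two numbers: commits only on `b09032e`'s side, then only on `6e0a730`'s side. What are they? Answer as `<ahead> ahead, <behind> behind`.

1 ahead, 5 behind

Reachable from b09032e: {63608c7, a09dfe1, b09032e, d008c77}.
Reachable from 6e0a730: {2e1bb26, 63608c7, 6e0a730, 87a4959, a09dfe1, c627dc1, cd7a1b8, d008c77}.
Only in b09032e's history (ahead): {b09032e} — 1.
Only in 6e0a730's history (behind): {2e1bb26, 6e0a730, 87a4959, c627dc1, cd7a1b8} — 5.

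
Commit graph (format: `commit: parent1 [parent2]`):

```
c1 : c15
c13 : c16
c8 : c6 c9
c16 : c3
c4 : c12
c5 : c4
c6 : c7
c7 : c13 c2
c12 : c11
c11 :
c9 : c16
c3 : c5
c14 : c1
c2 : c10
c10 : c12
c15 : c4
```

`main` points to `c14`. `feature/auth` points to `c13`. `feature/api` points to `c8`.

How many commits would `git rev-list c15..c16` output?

3

Reachable from c16: {c11, c12, c16, c3, c4, c5}.
Reachable from c15: {c11, c12, c15, c4}.
In c16's history but not c15's: {c16, c3, c5} — 3 commits.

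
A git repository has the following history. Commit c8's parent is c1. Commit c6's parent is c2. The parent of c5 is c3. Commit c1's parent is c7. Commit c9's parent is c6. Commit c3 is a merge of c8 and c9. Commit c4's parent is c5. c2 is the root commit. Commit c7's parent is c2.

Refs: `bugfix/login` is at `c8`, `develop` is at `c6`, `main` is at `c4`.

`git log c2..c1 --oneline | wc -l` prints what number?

Reachable from c1: {c1, c2, c7}.
Reachable from c2: {c2}.
In c1's history but not c2's: {c1, c7} — 2 commits.

2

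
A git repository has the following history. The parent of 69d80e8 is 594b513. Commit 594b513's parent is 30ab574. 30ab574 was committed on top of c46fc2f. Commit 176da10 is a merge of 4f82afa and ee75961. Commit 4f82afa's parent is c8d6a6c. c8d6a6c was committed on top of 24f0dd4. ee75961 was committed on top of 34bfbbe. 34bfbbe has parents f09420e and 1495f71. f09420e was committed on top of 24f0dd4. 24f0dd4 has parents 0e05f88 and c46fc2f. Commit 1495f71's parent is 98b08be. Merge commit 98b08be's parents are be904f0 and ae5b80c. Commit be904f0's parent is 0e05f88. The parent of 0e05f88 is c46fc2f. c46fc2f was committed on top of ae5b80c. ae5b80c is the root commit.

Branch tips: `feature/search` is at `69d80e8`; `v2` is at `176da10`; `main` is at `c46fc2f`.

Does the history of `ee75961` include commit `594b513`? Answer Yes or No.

No

Ancestors of ee75961: {0e05f88, 1495f71, 24f0dd4, 34bfbbe, 98b08be, ae5b80c, be904f0, c46fc2f, ee75961, f09420e}.
594b513 is not in that set, so it is not an ancestor of ee75961.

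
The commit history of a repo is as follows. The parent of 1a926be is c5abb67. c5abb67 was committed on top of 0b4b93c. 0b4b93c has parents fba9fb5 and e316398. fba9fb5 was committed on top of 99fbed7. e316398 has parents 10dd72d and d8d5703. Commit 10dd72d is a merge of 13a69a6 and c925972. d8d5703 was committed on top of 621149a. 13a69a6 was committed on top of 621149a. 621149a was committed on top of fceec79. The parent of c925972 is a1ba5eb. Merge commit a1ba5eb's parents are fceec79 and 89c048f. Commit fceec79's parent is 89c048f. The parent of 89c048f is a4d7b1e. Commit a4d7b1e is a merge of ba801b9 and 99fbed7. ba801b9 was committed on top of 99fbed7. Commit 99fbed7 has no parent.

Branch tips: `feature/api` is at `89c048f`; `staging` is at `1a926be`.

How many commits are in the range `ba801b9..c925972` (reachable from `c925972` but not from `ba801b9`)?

5

Reachable from c925972: {89c048f, 99fbed7, a1ba5eb, a4d7b1e, ba801b9, c925972, fceec79}.
Reachable from ba801b9: {99fbed7, ba801b9}.
In c925972's history but not ba801b9's: {89c048f, a1ba5eb, a4d7b1e, c925972, fceec79} — 5 commits.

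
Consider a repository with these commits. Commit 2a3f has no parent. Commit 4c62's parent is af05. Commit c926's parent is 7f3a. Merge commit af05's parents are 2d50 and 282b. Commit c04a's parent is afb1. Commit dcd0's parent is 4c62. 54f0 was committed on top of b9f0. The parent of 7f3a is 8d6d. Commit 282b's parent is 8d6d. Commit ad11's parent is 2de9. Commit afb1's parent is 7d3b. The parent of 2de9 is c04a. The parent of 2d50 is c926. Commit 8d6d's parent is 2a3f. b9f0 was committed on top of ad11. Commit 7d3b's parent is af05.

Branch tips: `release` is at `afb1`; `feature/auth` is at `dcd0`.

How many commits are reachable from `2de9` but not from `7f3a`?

8

Reachable from 2de9: {282b, 2a3f, 2d50, 2de9, 7d3b, 7f3a, 8d6d, af05, afb1, c04a, c926}.
Reachable from 7f3a: {2a3f, 7f3a, 8d6d}.
In 2de9's history but not 7f3a's: {282b, 2d50, 2de9, 7d3b, af05, afb1, c04a, c926} — 8 commits.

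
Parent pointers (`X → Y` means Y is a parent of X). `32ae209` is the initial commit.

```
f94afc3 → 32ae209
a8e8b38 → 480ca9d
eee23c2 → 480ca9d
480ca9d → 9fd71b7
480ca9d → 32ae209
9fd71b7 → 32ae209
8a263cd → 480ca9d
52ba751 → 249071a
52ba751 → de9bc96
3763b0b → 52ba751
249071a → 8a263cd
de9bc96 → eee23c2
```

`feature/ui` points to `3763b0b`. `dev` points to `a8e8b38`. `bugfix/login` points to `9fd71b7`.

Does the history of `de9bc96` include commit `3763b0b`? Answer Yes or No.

Ancestors of de9bc96: {32ae209, 480ca9d, 9fd71b7, de9bc96, eee23c2}.
3763b0b is not in that set, so it is not an ancestor of de9bc96.

No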